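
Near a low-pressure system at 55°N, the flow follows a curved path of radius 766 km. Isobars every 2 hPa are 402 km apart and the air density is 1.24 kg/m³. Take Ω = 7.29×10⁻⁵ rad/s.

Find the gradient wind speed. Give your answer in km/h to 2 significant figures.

Coriolis parameter at 55°N:
f = 2Ω sin φ = 2 × 7.29×10⁻⁵ × sin 55° = 1.19×10⁻⁴ s⁻¹
Pressure gradient: |∂P/∂n| = 200 Pa / 402000 m = 4.98×10⁻⁴ Pa/m
Geostrophic speed: V_g = |∂P/∂n|/(fρ) = 4.98×10⁻⁴/(1.19×10⁻⁴ × 1.24) = 3.36 m/s
Around a low, centrifugal force acts outward with Coriolis, so pressure-gradient force balances both:
(1/ρ)|∂P/∂n| = fV + V²/R  →  V² + fR·V − fR·V_g = 0
With fR = 1.19×10⁻⁴ × 766×10³ m = 91.5 m/s:
V = [−fR + √((fR)² + 4 fR V_g)]/2 = [−91.5 + √(91.5² + 4×91.5×3.36)]/2 = 3.24 m/s
Subgeostrophic (V < V_g = 3.36 m/s), as expected around a low.
Converting: 3.24 m/s × 3.6 = 12 km/h

12 km/h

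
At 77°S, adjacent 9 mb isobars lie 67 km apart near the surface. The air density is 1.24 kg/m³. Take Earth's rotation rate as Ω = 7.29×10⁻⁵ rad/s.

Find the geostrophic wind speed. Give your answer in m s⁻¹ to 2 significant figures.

76 m s⁻¹

Coriolis parameter at 77°S:
f = 2Ω sin φ = 2 × 7.29×10⁻⁵ × sin 77° = 1.42×10⁻⁴ s⁻¹
Pressure gradient: |∂P/∂n| = 900 Pa / 67000 m = 1.34×10⁻² Pa/m
Geostrophic balance (pressure-gradient force = Coriolis force):
V_g = (1/(fρ)) |∂P/∂n| = 1.34×10⁻² / (1.42×10⁻⁴ × 1.24) = 76.3 m/s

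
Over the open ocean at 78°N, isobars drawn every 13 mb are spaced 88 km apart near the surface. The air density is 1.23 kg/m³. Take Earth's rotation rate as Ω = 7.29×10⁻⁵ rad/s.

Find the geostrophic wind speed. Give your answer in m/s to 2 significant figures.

Coriolis parameter at 78°N:
f = 2Ω sin φ = 2 × 7.29×10⁻⁵ × sin 78° = 1.43×10⁻⁴ s⁻¹
Pressure gradient: |∂P/∂n| = 1300 Pa / 88000 m = 1.48×10⁻² Pa/m
Geostrophic balance (pressure-gradient force = Coriolis force):
V_g = (1/(fρ)) |∂P/∂n| = 1.48×10⁻² / (1.43×10⁻⁴ × 1.23) = 84.2 m/s

84 m/s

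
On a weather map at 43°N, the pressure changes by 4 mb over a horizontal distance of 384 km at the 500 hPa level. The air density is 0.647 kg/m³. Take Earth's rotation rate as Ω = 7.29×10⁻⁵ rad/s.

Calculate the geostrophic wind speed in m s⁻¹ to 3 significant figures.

Coriolis parameter at 43°N:
f = 2Ω sin φ = 2 × 7.29×10⁻⁵ × sin 43° = 9.94×10⁻⁵ s⁻¹
Pressure gradient: |∂P/∂n| = 400 Pa / 384000 m = 1.04×10⁻³ Pa/m
Geostrophic balance (pressure-gradient force = Coriolis force):
V_g = (1/(fρ)) |∂P/∂n| = 1.04×10⁻³ / (9.94×10⁻⁵ × 0.647) = 16.2 m/s

16.2 m s⁻¹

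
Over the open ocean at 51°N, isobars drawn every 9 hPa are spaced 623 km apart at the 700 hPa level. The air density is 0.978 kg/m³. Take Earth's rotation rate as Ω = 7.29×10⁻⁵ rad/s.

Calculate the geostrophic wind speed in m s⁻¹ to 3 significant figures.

Coriolis parameter at 51°N:
f = 2Ω sin φ = 2 × 7.29×10⁻⁵ × sin 51° = 1.13×10⁻⁴ s⁻¹
Pressure gradient: |∂P/∂n| = 900 Pa / 623000 m = 1.44×10⁻³ Pa/m
Geostrophic balance (pressure-gradient force = Coriolis force):
V_g = (1/(fρ)) |∂P/∂n| = 1.44×10⁻³ / (1.13×10⁻⁴ × 0.978) = 13.0 m/s

13.0 m s⁻¹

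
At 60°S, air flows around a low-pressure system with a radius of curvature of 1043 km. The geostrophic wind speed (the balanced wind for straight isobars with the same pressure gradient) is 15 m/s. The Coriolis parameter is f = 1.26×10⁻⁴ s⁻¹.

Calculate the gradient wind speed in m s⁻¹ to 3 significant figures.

Around a low, centrifugal force acts outward with Coriolis, so pressure-gradient force balances both:
(1/ρ)|∂P/∂n| = fV + V²/R  →  V² + fR·V − fR·V_g = 0
With fR = 1.26×10⁻⁴ × 1043×10³ m = 131 m/s:
V = [−fR + √((fR)² + 4 fR V_g)]/2 = [−131 + √(131² + 4×131×15)]/2 = 13.6 m/s
Subgeostrophic (V < V_g = 15 m/s), as expected around a low.

13.6 m s⁻¹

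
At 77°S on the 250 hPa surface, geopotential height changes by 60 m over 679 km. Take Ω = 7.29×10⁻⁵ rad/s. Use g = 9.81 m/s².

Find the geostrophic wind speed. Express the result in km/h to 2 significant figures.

22 km/h

Coriolis parameter at 77°S:
f = 2Ω sin φ = 2 × 7.29×10⁻⁵ × sin 77° = 1.42×10⁻⁴ s⁻¹
Height gradient: |∂Z/∂n| = 60 m / 679000 m = 8.84×10⁻⁵
On a pressure surface, geostrophic balance gives V_g = (g/f)|∂Z/∂n|:
V_g = 9.81 × 8.84×10⁻⁵ / 1.42×10⁻⁴ = 6.10 m/s
Converting: 6.10 m/s × 3.6 = 22 km/h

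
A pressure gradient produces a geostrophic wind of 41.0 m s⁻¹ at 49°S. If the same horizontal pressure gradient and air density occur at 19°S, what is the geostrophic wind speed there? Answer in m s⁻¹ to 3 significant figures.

95.0 m s⁻¹

With the same pressure gradient and density, V_g ∝ 1/f ∝ 1/sin φ.
V₂ = V₁ · sin φ₁ / sin φ₂ = 41.0 × sin 49° / sin 19°
V₂ = 41.0 × 0.7547/0.3256 = 95.0 m s⁻¹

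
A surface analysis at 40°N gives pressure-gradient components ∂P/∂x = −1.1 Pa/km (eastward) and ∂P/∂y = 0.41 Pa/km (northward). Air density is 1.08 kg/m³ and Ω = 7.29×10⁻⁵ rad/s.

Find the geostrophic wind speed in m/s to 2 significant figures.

Coriolis parameter at 40°N:
f = 2Ω sin φ = 2 × 7.29×10⁻⁵ × sin 40° = 9.37×10⁻⁵ s⁻¹
Component geostrophic relations (x east, y north):
u_g = −(1/(fρ)) ∂P/∂y,  v_g = (1/(fρ)) ∂P/∂x
u_g = −(0.41×10⁻³)/(9.37×10⁻⁵ × 1.08) = −4.05 m/s;  v_g = (−1.1×10⁻³)/(9.37×10⁻⁵ × 1.08) = −10.9 m/s
|V_g| = √(u_g² + v_g²) = 11.6 m/s

12 m/s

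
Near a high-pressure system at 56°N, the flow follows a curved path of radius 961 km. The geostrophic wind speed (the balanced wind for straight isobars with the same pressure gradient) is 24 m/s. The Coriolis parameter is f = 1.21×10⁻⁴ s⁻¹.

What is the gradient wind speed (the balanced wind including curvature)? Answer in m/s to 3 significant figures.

Around a high, pressure-gradient force acts outward with centrifugal, so Coriolis balances both:
fV = (1/ρ)|∂P/∂n| + V²/R  →  V² − fR·V + fR·V_g = 0
With fR = 1.21×10⁻⁴ × 961×10³ m = 116 m/s:
V = [fR − √((fR)² − 4 fR V_g)]/2 = [116 − √(116² − 4×116×24)]/2 = 33.9 m/s
Supergeostrophic (V > V_g = 24 m/s), as expected around a high.

33.9 m/s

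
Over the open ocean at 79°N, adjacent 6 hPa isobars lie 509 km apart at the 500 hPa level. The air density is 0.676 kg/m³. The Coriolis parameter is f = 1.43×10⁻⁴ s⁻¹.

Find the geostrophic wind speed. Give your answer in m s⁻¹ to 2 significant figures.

Pressure gradient: |∂P/∂n| = 600 Pa / 509000 m = 1.18×10⁻³ Pa/m
Geostrophic balance (pressure-gradient force = Coriolis force):
V_g = (1/(fρ)) |∂P/∂n| = 1.18×10⁻³ / (1.43×10⁻⁴ × 0.676) = 12.2 m/s

12 m s⁻¹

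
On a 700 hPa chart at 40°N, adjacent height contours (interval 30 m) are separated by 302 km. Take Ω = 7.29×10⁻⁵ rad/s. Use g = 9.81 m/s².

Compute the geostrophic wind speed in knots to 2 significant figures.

20 knots

Coriolis parameter at 40°N:
f = 2Ω sin φ = 2 × 7.29×10⁻⁵ × sin 40° = 9.37×10⁻⁵ s⁻¹
Height gradient: |∂Z/∂n| = 30 m / 302000 m = 9.93×10⁻⁵
On a pressure surface, geostrophic balance gives V_g = (g/f)|∂Z/∂n|:
V_g = 9.81 × 9.93×10⁻⁵ / 9.37×10⁻⁵ = 10.4 m/s
Converting: 10.4 m/s × 1.944 = 20 knots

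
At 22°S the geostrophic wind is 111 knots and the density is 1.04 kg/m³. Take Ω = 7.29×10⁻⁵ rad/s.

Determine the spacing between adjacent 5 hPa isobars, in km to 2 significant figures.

Coriolis parameter at 22°S:
f = 2Ω sin φ = 2 × 7.29×10⁻⁵ × sin 22° = 5.46×10⁻⁵ s⁻¹
Wind speed in SI: 111 knots = 57.1 m/s
Geostrophic balance rearranged: |∂P/∂n| = f ρ V_g
|∂P/∂n| = 5.46×10⁻⁵ × 1.04 × 57.1 = 3.24×10⁻³ Pa/m
Isobar spacing: Δn = ΔP/|∂P/∂n| = 500 Pa / 3.24×10⁻³ Pa/m = 154150 m ≈ 150 km

150 km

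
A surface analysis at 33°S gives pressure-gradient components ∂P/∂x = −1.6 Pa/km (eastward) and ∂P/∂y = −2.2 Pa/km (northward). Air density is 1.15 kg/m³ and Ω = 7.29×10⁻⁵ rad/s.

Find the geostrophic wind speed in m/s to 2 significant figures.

Coriolis parameter at 33°S:
f = 2Ω sin φ = 2 × 7.29×10⁻⁵ × sin 33° = 7.94×10⁻⁵ s⁻¹
In the Southern Hemisphere f is negative: f = −7.94×10⁻⁵ s⁻¹.
Component geostrophic relations (x east, y north):
u_g = −(1/(fρ)) ∂P/∂y,  v_g = (1/(fρ)) ∂P/∂x
u_g = −(−2.2×10⁻³)/(−7.94×10⁻⁵ × 1.15) = −24.1 m/s;  v_g = (−1.6×10⁻³)/(−7.94×10⁻⁵ × 1.15) = 17.5 m/s
|V_g| = √(u_g² + v_g²) = 29.8 m/s

30 m/s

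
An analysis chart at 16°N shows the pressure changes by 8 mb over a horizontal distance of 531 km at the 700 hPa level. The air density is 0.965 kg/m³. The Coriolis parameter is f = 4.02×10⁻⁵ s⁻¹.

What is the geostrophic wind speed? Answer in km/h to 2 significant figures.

140 km/h

Pressure gradient: |∂P/∂n| = 800 Pa / 531000 m = 1.51×10⁻³ Pa/m
Geostrophic balance (pressure-gradient force = Coriolis force):
V_g = (1/(fρ)) |∂P/∂n| = 1.51×10⁻³ / (4.02×10⁻⁵ × 0.965) = 38.8 m/s
Converting: 38.8 m/s × 3.6 = 140 km/h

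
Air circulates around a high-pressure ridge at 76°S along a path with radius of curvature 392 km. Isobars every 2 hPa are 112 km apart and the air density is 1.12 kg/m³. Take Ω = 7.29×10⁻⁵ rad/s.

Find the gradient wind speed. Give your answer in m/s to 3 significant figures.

15.7 m/s

Coriolis parameter at 76°S:
f = 2Ω sin φ = 2 × 7.29×10⁻⁵ × sin 76° = 1.41×10⁻⁴ s⁻¹
Pressure gradient: |∂P/∂n| = 200 Pa / 112000 m = 1.79×10⁻³ Pa/m
Geostrophic speed: V_g = |∂P/∂n|/(fρ) = 1.79×10⁻³/(1.41×10⁻⁴ × 1.12) = 11.3 m/s
Around a high, pressure-gradient force acts outward with centrifugal, so Coriolis balances both:
fV = (1/ρ)|∂P/∂n| + V²/R  →  V² − fR·V + fR·V_g = 0
With fR = 1.41×10⁻⁴ × 392×10³ m = 55.5 m/s:
V = [fR − √((fR)² − 4 fR V_g)]/2 = [55.5 − √(55.5² − 4×55.5×11.3)]/2 = 15.7 m/s
Supergeostrophic (V > V_g = 11.3 m/s), as expected around a high.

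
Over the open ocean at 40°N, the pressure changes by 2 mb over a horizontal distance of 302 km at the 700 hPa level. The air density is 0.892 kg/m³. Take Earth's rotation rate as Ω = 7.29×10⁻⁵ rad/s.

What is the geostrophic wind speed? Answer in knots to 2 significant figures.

15 knots

Coriolis parameter at 40°N:
f = 2Ω sin φ = 2 × 7.29×10⁻⁵ × sin 40° = 9.37×10⁻⁵ s⁻¹
Pressure gradient: |∂P/∂n| = 200 Pa / 302000 m = 6.62×10⁻⁴ Pa/m
Geostrophic balance (pressure-gradient force = Coriolis force):
V_g = (1/(fρ)) |∂P/∂n| = 6.62×10⁻⁴ / (9.37×10⁻⁵ × 0.892) = 7.92 m/s
Converting: 7.92 m/s × 1.944 = 15 knots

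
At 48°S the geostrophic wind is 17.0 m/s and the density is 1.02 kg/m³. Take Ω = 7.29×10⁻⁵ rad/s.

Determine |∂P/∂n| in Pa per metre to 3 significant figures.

Coriolis parameter at 48°S:
f = 2Ω sin φ = 2 × 7.29×10⁻⁵ × sin 48° = 1.08×10⁻⁴ s⁻¹
Geostrophic balance rearranged: |∂P/∂n| = f ρ V_g
|∂P/∂n| = 1.08×10⁻⁴ × 1.02 × 17.0 = 1.88×10⁻³ Pa/m

1.88×10⁻³ Pa/m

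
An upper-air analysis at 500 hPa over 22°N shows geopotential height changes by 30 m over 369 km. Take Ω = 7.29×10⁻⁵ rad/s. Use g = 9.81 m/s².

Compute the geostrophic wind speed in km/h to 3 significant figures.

52.6 km/h

Coriolis parameter at 22°N:
f = 2Ω sin φ = 2 × 7.29×10⁻⁵ × sin 22° = 5.46×10⁻⁵ s⁻¹
Height gradient: |∂Z/∂n| = 30 m / 369000 m = 8.13×10⁻⁵
On a pressure surface, geostrophic balance gives V_g = (g/f)|∂Z/∂n|:
V_g = 9.81 × 8.13×10⁻⁵ / 5.46×10⁻⁵ = 14.6 m/s
Converting: 14.6 m/s × 3.6 = 52.6 km/h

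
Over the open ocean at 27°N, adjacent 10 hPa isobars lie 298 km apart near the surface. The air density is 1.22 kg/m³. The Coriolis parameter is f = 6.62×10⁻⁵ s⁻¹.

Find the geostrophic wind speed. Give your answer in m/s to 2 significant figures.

42 m/s

Pressure gradient: |∂P/∂n| = 1000 Pa / 298000 m = 3.36×10⁻³ Pa/m
Geostrophic balance (pressure-gradient force = Coriolis force):
V_g = (1/(fρ)) |∂P/∂n| = 3.36×10⁻³ / (6.62×10⁻⁵ × 1.22) = 41.5 m/s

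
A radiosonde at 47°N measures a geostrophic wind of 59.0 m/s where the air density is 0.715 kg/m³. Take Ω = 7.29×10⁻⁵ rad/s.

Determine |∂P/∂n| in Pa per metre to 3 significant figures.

4.50×10⁻³ Pa/m

Coriolis parameter at 47°N:
f = 2Ω sin φ = 2 × 7.29×10⁻⁵ × sin 47° = 1.07×10⁻⁴ s⁻¹
Geostrophic balance rearranged: |∂P/∂n| = f ρ V_g
|∂P/∂n| = 1.07×10⁻⁴ × 0.715 × 59.0 = 4.50×10⁻³ Pa/m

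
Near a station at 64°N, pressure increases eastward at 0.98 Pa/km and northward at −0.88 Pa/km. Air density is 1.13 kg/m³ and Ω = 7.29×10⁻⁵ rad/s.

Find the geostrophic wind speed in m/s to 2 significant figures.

8.9 m/s

Coriolis parameter at 64°N:
f = 2Ω sin φ = 2 × 7.29×10⁻⁵ × sin 64° = 1.31×10⁻⁴ s⁻¹
Component geostrophic relations (x east, y north):
u_g = −(1/(fρ)) ∂P/∂y,  v_g = (1/(fρ)) ∂P/∂x
u_g = −(−0.88×10⁻³)/(1.31×10⁻⁴ × 1.13) = 5.94 m/s;  v_g = (0.98×10⁻³)/(1.31×10⁻⁴ × 1.13) = 6.62 m/s
|V_g| = √(u_g² + v_g²) = 8.89 m/s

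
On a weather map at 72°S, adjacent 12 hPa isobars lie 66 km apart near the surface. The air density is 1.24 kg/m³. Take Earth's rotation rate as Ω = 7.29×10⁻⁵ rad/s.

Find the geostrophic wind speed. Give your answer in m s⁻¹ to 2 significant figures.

Coriolis parameter at 72°S:
f = 2Ω sin φ = 2 × 7.29×10⁻⁵ × sin 72° = 1.39×10⁻⁴ s⁻¹
Pressure gradient: |∂P/∂n| = 1200 Pa / 66000 m = 1.82×10⁻² Pa/m
Geostrophic balance (pressure-gradient force = Coriolis force):
V_g = (1/(fρ)) |∂P/∂n| = 1.82×10⁻² / (1.39×10⁻⁴ × 1.24) = 106 m/s

110 m s⁻¹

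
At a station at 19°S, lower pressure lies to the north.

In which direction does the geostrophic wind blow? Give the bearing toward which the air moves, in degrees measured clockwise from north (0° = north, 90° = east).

270°

The pressure-gradient force points toward the north (bearing 000°).
Geostrophic balance: in the Southern Hemisphere the Coriolis force deflects motion to the left, so the geostrophic wind blows 90° to the left of the pressure-gradient force (low pressure on the right).
Rotating 000° by 90° counterclockwise gives 270° — the wind blows toward the west.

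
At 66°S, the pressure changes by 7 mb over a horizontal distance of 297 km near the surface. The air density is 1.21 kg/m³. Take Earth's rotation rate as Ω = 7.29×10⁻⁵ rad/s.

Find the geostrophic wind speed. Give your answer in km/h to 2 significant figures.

53 km/h

Coriolis parameter at 66°S:
f = 2Ω sin φ = 2 × 7.29×10⁻⁵ × sin 66° = 1.33×10⁻⁴ s⁻¹
Pressure gradient: |∂P/∂n| = 700 Pa / 297000 m = 2.36×10⁻³ Pa/m
Geostrophic balance (pressure-gradient force = Coriolis force):
V_g = (1/(fρ)) |∂P/∂n| = 2.36×10⁻³ / (1.33×10⁻⁴ × 1.21) = 14.6 m/s
Converting: 14.6 m/s × 3.6 = 53 km/h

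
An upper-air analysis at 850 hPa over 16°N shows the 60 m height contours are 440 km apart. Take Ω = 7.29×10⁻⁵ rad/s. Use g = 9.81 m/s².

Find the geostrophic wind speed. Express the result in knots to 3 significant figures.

64.7 knots

Coriolis parameter at 16°N:
f = 2Ω sin φ = 2 × 7.29×10⁻⁵ × sin 16° = 4.02×10⁻⁵ s⁻¹
Height gradient: |∂Z/∂n| = 60 m / 440000 m = 1.36×10⁻⁴
On a pressure surface, geostrophic balance gives V_g = (g/f)|∂Z/∂n|:
V_g = 9.81 × 1.36×10⁻⁴ / 4.02×10⁻⁵ = 33.3 m/s
Converting: 33.3 m/s × 1.944 = 64.7 knots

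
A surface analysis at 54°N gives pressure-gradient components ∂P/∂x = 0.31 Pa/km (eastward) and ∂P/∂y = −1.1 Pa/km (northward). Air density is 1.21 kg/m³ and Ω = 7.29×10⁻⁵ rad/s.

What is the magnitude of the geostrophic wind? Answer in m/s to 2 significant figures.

8.0 m/s

Coriolis parameter at 54°N:
f = 2Ω sin φ = 2 × 7.29×10⁻⁵ × sin 54° = 1.18×10⁻⁴ s⁻¹
Component geostrophic relations (x east, y north):
u_g = −(1/(fρ)) ∂P/∂y,  v_g = (1/(fρ)) ∂P/∂x
u_g = −(−1.1×10⁻³)/(1.18×10⁻⁴ × 1.21) = 7.71 m/s;  v_g = (0.31×10⁻³)/(1.18×10⁻⁴ × 1.21) = 2.17 m/s
|V_g| = √(u_g² + v_g²) = 8.01 m/s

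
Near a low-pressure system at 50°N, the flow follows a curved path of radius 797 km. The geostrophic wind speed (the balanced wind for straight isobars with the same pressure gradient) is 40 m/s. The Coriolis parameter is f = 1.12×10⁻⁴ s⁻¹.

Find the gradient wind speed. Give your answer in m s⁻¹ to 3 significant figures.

Around a low, centrifugal force acts outward with Coriolis, so pressure-gradient force balances both:
(1/ρ)|∂P/∂n| = fV + V²/R  →  V² + fR·V − fR·V_g = 0
With fR = 1.12×10⁻⁴ × 797×10³ m = 89.3 m/s:
V = [−fR + √((fR)² + 4 fR V_g)]/2 = [−89.3 + √(89.3² + 4×89.3×40)]/2 = 30 m/s
Subgeostrophic (V < V_g = 40 m/s), as expected around a low.

30.0 m s⁻¹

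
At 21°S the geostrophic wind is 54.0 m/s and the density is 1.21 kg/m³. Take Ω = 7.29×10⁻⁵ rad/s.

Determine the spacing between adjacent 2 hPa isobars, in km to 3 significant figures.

Coriolis parameter at 21°S:
f = 2Ω sin φ = 2 × 7.29×10⁻⁵ × sin 21° = 5.23×10⁻⁵ s⁻¹
Geostrophic balance rearranged: |∂P/∂n| = f ρ V_g
|∂P/∂n| = 5.23×10⁻⁵ × 1.21 × 54.0 = 3.41×10⁻³ Pa/m
Isobar spacing: Δn = ΔP/|∂P/∂n| = 200 Pa / 3.41×10⁻³ Pa/m = 58582 m ≈ 58.6 km

58.6 km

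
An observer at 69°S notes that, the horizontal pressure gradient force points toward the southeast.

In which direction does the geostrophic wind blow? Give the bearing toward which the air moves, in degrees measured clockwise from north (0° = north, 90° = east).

045°

The pressure-gradient force points toward the southeast (bearing 135°).
Geostrophic balance: in the Southern Hemisphere the Coriolis force deflects motion to the left, so the geostrophic wind blows 90° to the left of the pressure-gradient force (low pressure on the right).
Rotating 135° by 90° counterclockwise gives 045° — the wind blows toward the northeast.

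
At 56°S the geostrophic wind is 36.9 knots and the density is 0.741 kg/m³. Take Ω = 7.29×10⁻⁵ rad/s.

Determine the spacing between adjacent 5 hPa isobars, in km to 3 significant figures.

294 km

Coriolis parameter at 56°S:
f = 2Ω sin φ = 2 × 7.29×10⁻⁵ × sin 56° = 1.21×10⁻⁴ s⁻¹
Wind speed in SI: 36.9 knots = 19.0 m/s
Geostrophic balance rearranged: |∂P/∂n| = f ρ V_g
|∂P/∂n| = 1.21×10⁻⁴ × 0.741 × 19.0 = 1.70×10⁻³ Pa/m
Isobar spacing: Δn = ΔP/|∂P/∂n| = 500 Pa / 1.70×10⁻³ Pa/m = 294073 m ≈ 294 km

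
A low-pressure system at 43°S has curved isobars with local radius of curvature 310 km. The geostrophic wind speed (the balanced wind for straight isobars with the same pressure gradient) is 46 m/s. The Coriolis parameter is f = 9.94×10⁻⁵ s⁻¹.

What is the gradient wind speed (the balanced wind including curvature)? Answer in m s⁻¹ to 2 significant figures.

Around a low, centrifugal force acts outward with Coriolis, so pressure-gradient force balances both:
(1/ρ)|∂P/∂n| = fV + V²/R  →  V² + fR·V − fR·V_g = 0
With fR = 9.94×10⁻⁵ × 310×10³ m = 30.8 m/s:
V = [−fR + √((fR)² + 4 fR V_g)]/2 = [−30.8 + √(30.8² + 4×30.8×46)]/2 = 25.3 m/s
Subgeostrophic (V < V_g = 46 m/s), as expected around a low.

25 m s⁻¹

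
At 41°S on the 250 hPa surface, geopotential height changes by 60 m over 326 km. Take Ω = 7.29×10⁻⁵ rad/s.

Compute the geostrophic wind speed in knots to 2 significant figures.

Coriolis parameter at 41°S:
f = 2Ω sin φ = 2 × 7.29×10⁻⁵ × sin 41° = 9.57×10⁻⁵ s⁻¹
Height gradient: |∂Z/∂n| = 60 m / 326000 m = 1.84×10⁻⁴
On a pressure surface, geostrophic balance gives V_g = (g/f)|∂Z/∂n|:
V_g = 9.81 × 1.84×10⁻⁴ / 9.57×10⁻⁵ = 18.9 m/s
Converting: 18.9 m/s × 1.944 = 37 knots

37 knots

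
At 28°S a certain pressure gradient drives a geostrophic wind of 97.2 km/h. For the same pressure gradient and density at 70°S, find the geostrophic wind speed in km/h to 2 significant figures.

With the same pressure gradient and density, V_g ∝ 1/f ∝ 1/sin φ.
V₂ = V₁ · sin φ₁ / sin φ₂ = 97.2 × sin 28° / sin 70°
V₂ = 97.2 × 0.4695/0.9397 = 49 km/h

49 km/h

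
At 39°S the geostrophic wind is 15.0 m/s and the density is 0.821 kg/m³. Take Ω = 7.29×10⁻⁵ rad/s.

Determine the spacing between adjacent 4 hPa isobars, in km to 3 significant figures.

Coriolis parameter at 39°S:
f = 2Ω sin φ = 2 × 7.29×10⁻⁵ × sin 39° = 9.18×10⁻⁵ s⁻¹
Geostrophic balance rearranged: |∂P/∂n| = f ρ V_g
|∂P/∂n| = 9.18×10⁻⁵ × 0.821 × 15.0 = 1.13×10⁻³ Pa/m
Isobar spacing: Δn = ΔP/|∂P/∂n| = 400 Pa / 1.13×10⁻³ Pa/m = 353994 m ≈ 354 km

354 km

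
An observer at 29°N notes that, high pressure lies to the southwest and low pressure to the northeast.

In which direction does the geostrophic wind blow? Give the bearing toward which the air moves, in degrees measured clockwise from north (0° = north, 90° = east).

135°

The pressure-gradient force points toward the northeast (bearing 045°).
Geostrophic balance: in the Northern Hemisphere the Coriolis force deflects motion to the right, so the geostrophic wind blows 90° to the right of the pressure-gradient force (low pressure on the left).
Rotating 045° by 90° clockwise gives 135° — the wind blows toward the southeast.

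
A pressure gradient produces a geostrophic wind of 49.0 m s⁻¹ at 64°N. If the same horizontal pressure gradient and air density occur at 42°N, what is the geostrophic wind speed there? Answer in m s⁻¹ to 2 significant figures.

66 m s⁻¹

With the same pressure gradient and density, V_g ∝ 1/f ∝ 1/sin φ.
V₂ = V₁ · sin φ₁ / sin φ₂ = 49.0 × sin 64° / sin 42°
V₂ = 49.0 × 0.8988/0.6691 = 66 m s⁻¹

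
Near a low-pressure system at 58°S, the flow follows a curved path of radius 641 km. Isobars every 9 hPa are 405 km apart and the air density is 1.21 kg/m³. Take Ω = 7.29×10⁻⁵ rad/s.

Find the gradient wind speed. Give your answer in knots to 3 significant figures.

24.9 knots

Coriolis parameter at 58°S:
f = 2Ω sin φ = 2 × 7.29×10⁻⁵ × sin 58° = 1.24×10⁻⁴ s⁻¹
Pressure gradient: |∂P/∂n| = 900 Pa / 405000 m = 2.22×10⁻³ Pa/m
Geostrophic speed: V_g = |∂P/∂n|/(fρ) = 2.22×10⁻³/(1.24×10⁻⁴ × 1.21) = 14.9 m/s
Around a low, centrifugal force acts outward with Coriolis, so pressure-gradient force balances both:
(1/ρ)|∂P/∂n| = fV + V²/R  →  V² + fR·V − fR·V_g = 0
With fR = 1.24×10⁻⁴ × 641×10³ m = 79.3 m/s:
V = [−fR + √((fR)² + 4 fR V_g)]/2 = [−79.3 + √(79.3² + 4×79.3×14.9)]/2 = 12.8 m/s
Subgeostrophic (V < V_g = 14.9 m/s), as expected around a low.
Converting: 12.8 m/s × 1.944 = 24.9 knots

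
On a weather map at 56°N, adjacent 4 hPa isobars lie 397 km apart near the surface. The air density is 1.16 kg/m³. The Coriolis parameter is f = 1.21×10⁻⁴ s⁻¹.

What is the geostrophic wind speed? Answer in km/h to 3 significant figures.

25.8 km/h

Pressure gradient: |∂P/∂n| = 400 Pa / 397000 m = 1.01×10⁻³ Pa/m
Geostrophic balance (pressure-gradient force = Coriolis force):
V_g = (1/(fρ)) |∂P/∂n| = 1.01×10⁻³ / (1.21×10⁻⁴ × 1.16) = 7.18 m/s
Converting: 7.18 m/s × 3.6 = 25.8 km/h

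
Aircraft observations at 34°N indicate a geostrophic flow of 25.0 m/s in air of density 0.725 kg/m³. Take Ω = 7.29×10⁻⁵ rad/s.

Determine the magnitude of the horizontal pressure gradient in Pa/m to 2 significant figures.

Coriolis parameter at 34°N:
f = 2Ω sin φ = 2 × 7.29×10⁻⁵ × sin 34° = 8.15×10⁻⁵ s⁻¹
Geostrophic balance rearranged: |∂P/∂n| = f ρ V_g
|∂P/∂n| = 8.15×10⁻⁵ × 0.725 × 25.0 = 1.48×10⁻³ Pa/m

1.5×10⁻³ Pa/m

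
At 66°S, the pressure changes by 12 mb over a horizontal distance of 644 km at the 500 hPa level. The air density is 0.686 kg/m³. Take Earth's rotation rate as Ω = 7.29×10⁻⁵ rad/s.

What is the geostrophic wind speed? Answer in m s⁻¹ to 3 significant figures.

Coriolis parameter at 66°S:
f = 2Ω sin φ = 2 × 7.29×10⁻⁵ × sin 66° = 1.33×10⁻⁴ s⁻¹
Pressure gradient: |∂P/∂n| = 1200 Pa / 644000 m = 1.86×10⁻³ Pa/m
Geostrophic balance (pressure-gradient force = Coriolis force):
V_g = (1/(fρ)) |∂P/∂n| = 1.86×10⁻³ / (1.33×10⁻⁴ × 0.686) = 20.4 m/s

20.4 m s⁻¹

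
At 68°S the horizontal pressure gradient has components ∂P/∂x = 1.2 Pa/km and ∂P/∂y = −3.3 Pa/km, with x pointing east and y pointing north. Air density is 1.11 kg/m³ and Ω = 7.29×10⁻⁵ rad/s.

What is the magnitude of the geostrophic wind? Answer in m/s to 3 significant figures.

23.4 m/s

Coriolis parameter at 68°S:
f = 2Ω sin φ = 2 × 7.29×10⁻⁵ × sin 68° = 1.35×10⁻⁴ s⁻¹
In the Southern Hemisphere f is negative: f = −1.35×10⁻⁴ s⁻¹.
Component geostrophic relations (x east, y north):
u_g = −(1/(fρ)) ∂P/∂y,  v_g = (1/(fρ)) ∂P/∂x
u_g = −(−3.3×10⁻³)/(−1.35×10⁻⁴ × 1.11) = −22.0 m/s;  v_g = (1.2×10⁻³)/(−1.35×10⁻⁴ × 1.11) = −8.00 m/s
|V_g| = √(u_g² + v_g²) = 23.4 m/s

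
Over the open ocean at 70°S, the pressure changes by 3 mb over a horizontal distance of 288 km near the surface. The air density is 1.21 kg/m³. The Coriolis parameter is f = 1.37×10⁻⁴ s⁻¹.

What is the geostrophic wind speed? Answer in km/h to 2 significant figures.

23 km/h

Pressure gradient: |∂P/∂n| = 300 Pa / 288000 m = 1.04×10⁻³ Pa/m
Geostrophic balance (pressure-gradient force = Coriolis force):
V_g = (1/(fρ)) |∂P/∂n| = 1.04×10⁻³ / (1.37×10⁻⁴ × 1.21) = 6.28 m/s
Converting: 6.28 m/s × 3.6 = 23 km/h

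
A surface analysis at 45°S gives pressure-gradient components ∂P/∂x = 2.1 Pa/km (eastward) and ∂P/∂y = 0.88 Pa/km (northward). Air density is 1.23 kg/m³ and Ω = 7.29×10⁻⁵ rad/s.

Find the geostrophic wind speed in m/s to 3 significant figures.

Coriolis parameter at 45°S:
f = 2Ω sin φ = 2 × 7.29×10⁻⁵ × sin 45° = 1.03×10⁻⁴ s⁻¹
In the Southern Hemisphere f is negative: f = −1.03×10⁻⁴ s⁻¹.
Component geostrophic relations (x east, y north):
u_g = −(1/(fρ)) ∂P/∂y,  v_g = (1/(fρ)) ∂P/∂x
u_g = −(0.88×10⁻³)/(−1.03×10⁻⁴ × 1.23) = 6.94 m/s;  v_g = (2.1×10⁻³)/(−1.03×10⁻⁴ × 1.23) = −16.6 m/s
|V_g| = √(u_g² + v_g²) = 18.0 m/s

18.0 m/s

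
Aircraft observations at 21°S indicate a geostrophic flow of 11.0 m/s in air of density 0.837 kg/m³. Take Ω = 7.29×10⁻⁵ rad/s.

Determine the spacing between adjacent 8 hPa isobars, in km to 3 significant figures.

Coriolis parameter at 21°S:
f = 2Ω sin φ = 2 × 7.29×10⁻⁵ × sin 21° = 5.23×10⁻⁵ s⁻¹
Geostrophic balance rearranged: |∂P/∂n| = f ρ V_g
|∂P/∂n| = 5.23×10⁻⁵ × 0.837 × 11.0 = 4.81×10⁻⁴ Pa/m
Isobar spacing: Δn = ΔP/|∂P/∂n| = 800 Pa / 4.81×10⁻⁴ Pa/m = 1662973 m ≈ 1660 km

1660 km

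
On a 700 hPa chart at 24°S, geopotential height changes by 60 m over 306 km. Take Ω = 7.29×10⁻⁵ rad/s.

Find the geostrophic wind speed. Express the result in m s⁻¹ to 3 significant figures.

Coriolis parameter at 24°S:
f = 2Ω sin φ = 2 × 7.29×10⁻⁵ × sin 24° = 5.93×10⁻⁵ s⁻¹
Height gradient: |∂Z/∂n| = 60 m / 306000 m = 1.96×10⁻⁴
On a pressure surface, geostrophic balance gives V_g = (g/f)|∂Z/∂n|:
V_g = 9.81 × 1.96×10⁻⁴ / 5.93×10⁻⁵ = 32.4 m/s

32.4 m s⁻¹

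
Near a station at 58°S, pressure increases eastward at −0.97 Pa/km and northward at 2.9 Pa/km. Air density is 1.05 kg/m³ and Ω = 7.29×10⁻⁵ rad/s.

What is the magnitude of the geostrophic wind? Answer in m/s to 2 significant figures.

Coriolis parameter at 58°S:
f = 2Ω sin φ = 2 × 7.29×10⁻⁵ × sin 58° = 1.24×10⁻⁴ s⁻¹
In the Southern Hemisphere f is negative: f = −1.24×10⁻⁴ s⁻¹.
Component geostrophic relations (x east, y north):
u_g = −(1/(fρ)) ∂P/∂y,  v_g = (1/(fρ)) ∂P/∂x
u_g = −(2.9×10⁻³)/(−1.24×10⁻⁴ × 1.05) = 22.3 m/s;  v_g = (−0.97×10⁻³)/(−1.24×10⁻⁴ × 1.05) = 7.47 m/s
|V_g| = √(u_g² + v_g²) = 23.6 m/s

24 m/s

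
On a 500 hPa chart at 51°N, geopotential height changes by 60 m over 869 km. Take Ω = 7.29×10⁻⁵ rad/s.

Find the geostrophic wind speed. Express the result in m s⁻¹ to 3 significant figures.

Coriolis parameter at 51°N:
f = 2Ω sin φ = 2 × 7.29×10⁻⁵ × sin 51° = 1.13×10⁻⁴ s⁻¹
Height gradient: |∂Z/∂n| = 60 m / 869000 m = 6.90×10⁻⁵
On a pressure surface, geostrophic balance gives V_g = (g/f)|∂Z/∂n|:
V_g = 9.81 × 6.90×10⁻⁵ / 1.13×10⁻⁴ = 5.98 m/s

5.98 m s⁻¹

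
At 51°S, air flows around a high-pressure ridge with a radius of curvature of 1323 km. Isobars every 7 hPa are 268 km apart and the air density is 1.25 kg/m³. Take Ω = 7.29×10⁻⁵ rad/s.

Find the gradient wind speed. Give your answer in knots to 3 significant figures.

41.9 knots

Coriolis parameter at 51°S:
f = 2Ω sin φ = 2 × 7.29×10⁻⁵ × sin 51° = 1.13×10⁻⁴ s⁻¹
Pressure gradient: |∂P/∂n| = 700 Pa / 268000 m = 2.61×10⁻³ Pa/m
Geostrophic speed: V_g = |∂P/∂n|/(fρ) = 2.61×10⁻³/(1.13×10⁻⁴ × 1.25) = 18.4 m/s
Around a high, pressure-gradient force acts outward with centrifugal, so Coriolis balances both:
fV = (1/ρ)|∂P/∂n| + V²/R  →  V² − fR·V + fR·V_g = 0
With fR = 1.13×10⁻⁴ × 1323×10³ m = 150 m/s:
V = [fR − √((fR)² − 4 fR V_g)]/2 = [150 − √(150² − 4×150×18.4)]/2 = 21.5 m/s
Supergeostrophic (V > V_g = 18.4 m/s), as expected around a high.
Converting: 21.5 m/s × 1.944 = 41.9 knots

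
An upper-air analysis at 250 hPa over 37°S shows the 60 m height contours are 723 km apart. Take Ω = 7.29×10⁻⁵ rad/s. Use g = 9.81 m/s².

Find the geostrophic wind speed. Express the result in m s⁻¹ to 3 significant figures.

9.28 m s⁻¹

Coriolis parameter at 37°S:
f = 2Ω sin φ = 2 × 7.29×10⁻⁵ × sin 37° = 8.77×10⁻⁵ s⁻¹
Height gradient: |∂Z/∂n| = 60 m / 723000 m = 8.30×10⁻⁵
On a pressure surface, geostrophic balance gives V_g = (g/f)|∂Z/∂n|:
V_g = 9.81 × 8.30×10⁻⁵ / 8.77×10⁻⁵ = 9.28 m/s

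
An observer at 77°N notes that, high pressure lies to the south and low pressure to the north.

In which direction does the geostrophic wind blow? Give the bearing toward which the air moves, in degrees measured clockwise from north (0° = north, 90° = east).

090°

The pressure-gradient force points toward the north (bearing 000°).
Geostrophic balance: in the Northern Hemisphere the Coriolis force deflects motion to the right, so the geostrophic wind blows 90° to the right of the pressure-gradient force (low pressure on the left).
Rotating 000° by 90° clockwise gives 090° — the wind blows toward the east.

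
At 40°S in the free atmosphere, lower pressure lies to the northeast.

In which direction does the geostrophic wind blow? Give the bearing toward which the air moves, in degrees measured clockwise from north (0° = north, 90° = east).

The pressure-gradient force points toward the northeast (bearing 045°).
Geostrophic balance: in the Southern Hemisphere the Coriolis force deflects motion to the left, so the geostrophic wind blows 90° to the left of the pressure-gradient force (low pressure on the right).
Rotating 045° by 90° counterclockwise gives 315° — the wind blows toward the northwest.

315°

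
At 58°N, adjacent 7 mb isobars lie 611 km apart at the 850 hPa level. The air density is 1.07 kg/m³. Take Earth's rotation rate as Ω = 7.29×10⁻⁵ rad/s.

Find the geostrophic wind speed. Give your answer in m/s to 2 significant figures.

Coriolis parameter at 58°N:
f = 2Ω sin φ = 2 × 7.29×10⁻⁵ × sin 58° = 1.24×10⁻⁴ s⁻¹
Pressure gradient: |∂P/∂n| = 700 Pa / 611000 m = 1.15×10⁻³ Pa/m
Geostrophic balance (pressure-gradient force = Coriolis force):
V_g = (1/(fρ)) |∂P/∂n| = 1.15×10⁻³ / (1.24×10⁻⁴ × 1.07) = 8.66 m/s

8.7 m/s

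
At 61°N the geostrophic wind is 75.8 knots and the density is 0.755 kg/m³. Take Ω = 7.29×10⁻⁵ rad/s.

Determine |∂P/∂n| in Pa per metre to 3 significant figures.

3.75×10⁻³ Pa/m

Coriolis parameter at 61°N:
f = 2Ω sin φ = 2 × 7.29×10⁻⁵ × sin 61° = 1.28×10⁻⁴ s⁻¹
Wind speed in SI: 75.8 knots = 39.0 m/s
Geostrophic balance rearranged: |∂P/∂n| = f ρ V_g
|∂P/∂n| = 1.28×10⁻⁴ × 0.755 × 39.0 = 3.75×10⁻³ Pa/m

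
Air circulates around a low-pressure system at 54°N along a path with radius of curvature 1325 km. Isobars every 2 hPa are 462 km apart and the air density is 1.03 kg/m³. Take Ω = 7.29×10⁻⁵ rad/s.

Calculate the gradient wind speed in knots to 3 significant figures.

Coriolis parameter at 54°N:
f = 2Ω sin φ = 2 × 7.29×10⁻⁵ × sin 54° = 1.18×10⁻⁴ s⁻¹
Pressure gradient: |∂P/∂n| = 200 Pa / 462000 m = 4.33×10⁻⁴ Pa/m
Geostrophic speed: V_g = |∂P/∂n|/(fρ) = 4.33×10⁻⁴/(1.18×10⁻⁴ × 1.03) = 3.56 m/s
Around a low, centrifugal force acts outward with Coriolis, so pressure-gradient force balances both:
(1/ρ)|∂P/∂n| = fV + V²/R  →  V² + fR·V − fR·V_g = 0
With fR = 1.18×10⁻⁴ × 1325×10³ m = 156 m/s:
V = [−fR + √((fR)² + 4 fR V_g)]/2 = [−156 + √(156² + 4×156×3.56)]/2 = 3.49 m/s
Subgeostrophic (V < V_g = 3.56 m/s), as expected around a low.
Converting: 3.49 m/s × 1.944 = 6.78 knots

6.78 knots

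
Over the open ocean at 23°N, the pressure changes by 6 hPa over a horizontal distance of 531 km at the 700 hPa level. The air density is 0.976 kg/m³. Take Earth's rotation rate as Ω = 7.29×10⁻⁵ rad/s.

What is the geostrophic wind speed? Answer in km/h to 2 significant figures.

Coriolis parameter at 23°N:
f = 2Ω sin φ = 2 × 7.29×10⁻⁵ × sin 23° = 5.70×10⁻⁵ s⁻¹
Pressure gradient: |∂P/∂n| = 600 Pa / 531000 m = 1.13×10⁻³ Pa/m
Geostrophic balance (pressure-gradient force = Coriolis force):
V_g = (1/(fρ)) |∂P/∂n| = 1.13×10⁻³ / (5.70×10⁻⁵ × 0.976) = 20.3 m/s
Converting: 20.3 m/s × 3.6 = 73 km/h

73 km/h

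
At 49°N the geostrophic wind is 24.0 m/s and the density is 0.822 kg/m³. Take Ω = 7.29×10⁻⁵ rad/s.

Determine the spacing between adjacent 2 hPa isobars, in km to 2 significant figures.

92 km

Coriolis parameter at 49°N:
f = 2Ω sin φ = 2 × 7.29×10⁻⁵ × sin 49° = 1.10×10⁻⁴ s⁻¹
Geostrophic balance rearranged: |∂P/∂n| = f ρ V_g
|∂P/∂n| = 1.10×10⁻⁴ × 0.822 × 24.0 = 2.17×10⁻³ Pa/m
Isobar spacing: Δn = ΔP/|∂P/∂n| = 200 Pa / 2.17×10⁻³ Pa/m = 92132 m ≈ 92 km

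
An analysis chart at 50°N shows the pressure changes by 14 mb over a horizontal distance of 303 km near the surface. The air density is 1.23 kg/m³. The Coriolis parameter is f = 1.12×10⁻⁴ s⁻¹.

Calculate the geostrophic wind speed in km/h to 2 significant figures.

Pressure gradient: |∂P/∂n| = 1400 Pa / 303000 m = 4.62×10⁻³ Pa/m
Geostrophic balance (pressure-gradient force = Coriolis force):
V_g = (1/(fρ)) |∂P/∂n| = 4.62×10⁻³ / (1.12×10⁻⁴ × 1.23) = 33.5 m/s
Converting: 33.5 m/s × 3.6 = 120 km/h

120 km/h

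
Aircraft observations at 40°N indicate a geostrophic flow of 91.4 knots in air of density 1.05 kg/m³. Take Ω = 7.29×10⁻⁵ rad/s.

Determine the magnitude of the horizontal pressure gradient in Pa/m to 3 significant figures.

Coriolis parameter at 40°N:
f = 2Ω sin φ = 2 × 7.29×10⁻⁵ × sin 40° = 9.37×10⁻⁵ s⁻¹
Wind speed in SI: 91.4 knots = 47.0 m/s
Geostrophic balance rearranged: |∂P/∂n| = f ρ V_g
|∂P/∂n| = 9.37×10⁻⁵ × 1.05 × 47.0 = 4.63×10⁻³ Pa/m

4.63×10⁻³ Pa/m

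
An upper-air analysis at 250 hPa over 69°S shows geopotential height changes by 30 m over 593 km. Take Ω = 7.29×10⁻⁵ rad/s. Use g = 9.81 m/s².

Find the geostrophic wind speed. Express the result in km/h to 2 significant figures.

13 km/h

Coriolis parameter at 69°S:
f = 2Ω sin φ = 2 × 7.29×10⁻⁵ × sin 69° = 1.36×10⁻⁴ s⁻¹
Height gradient: |∂Z/∂n| = 30 m / 593000 m = 5.06×10⁻⁵
On a pressure surface, geostrophic balance gives V_g = (g/f)|∂Z/∂n|:
V_g = 9.81 × 5.06×10⁻⁵ / 1.36×10⁻⁴ = 3.65 m/s
Converting: 3.65 m/s × 3.6 = 13 km/h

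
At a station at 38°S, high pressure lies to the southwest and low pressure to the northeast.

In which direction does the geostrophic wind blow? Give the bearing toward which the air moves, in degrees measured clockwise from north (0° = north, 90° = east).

315°

The pressure-gradient force points toward the northeast (bearing 045°).
Geostrophic balance: in the Southern Hemisphere the Coriolis force deflects motion to the left, so the geostrophic wind blows 90° to the left of the pressure-gradient force (low pressure on the right).
Rotating 045° by 90° counterclockwise gives 315° — the wind blows toward the northwest.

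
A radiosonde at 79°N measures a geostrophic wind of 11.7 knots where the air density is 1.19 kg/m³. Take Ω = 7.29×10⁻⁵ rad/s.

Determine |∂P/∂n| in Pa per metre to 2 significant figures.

Coriolis parameter at 79°N:
f = 2Ω sin φ = 2 × 7.29×10⁻⁵ × sin 79° = 1.43×10⁻⁴ s⁻¹
Wind speed in SI: 11.7 knots = 6.02 m/s
Geostrophic balance rearranged: |∂P/∂n| = f ρ V_g
|∂P/∂n| = 1.43×10⁻⁴ × 1.19 × 6.02 = 1.03×10⁻³ Pa/m

1.0×10⁻³ Pa/m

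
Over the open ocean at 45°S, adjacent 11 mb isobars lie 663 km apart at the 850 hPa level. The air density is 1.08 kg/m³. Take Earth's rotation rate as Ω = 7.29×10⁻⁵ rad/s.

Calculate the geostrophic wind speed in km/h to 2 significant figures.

54 km/h

Coriolis parameter at 45°S:
f = 2Ω sin φ = 2 × 7.29×10⁻⁵ × sin 45° = 1.03×10⁻⁴ s⁻¹
Pressure gradient: |∂P/∂n| = 1100 Pa / 663000 m = 1.66×10⁻³ Pa/m
Geostrophic balance (pressure-gradient force = Coriolis force):
V_g = (1/(fρ)) |∂P/∂n| = 1.66×10⁻³ / (1.03×10⁻⁴ × 1.08) = 14.9 m/s
Converting: 14.9 m/s × 3.6 = 54 km/h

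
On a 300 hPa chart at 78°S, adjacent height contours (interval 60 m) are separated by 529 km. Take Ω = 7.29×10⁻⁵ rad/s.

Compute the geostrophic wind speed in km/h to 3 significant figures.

28.1 km/h

Coriolis parameter at 78°S:
f = 2Ω sin φ = 2 × 7.29×10⁻⁵ × sin 78° = 1.43×10⁻⁴ s⁻¹
Height gradient: |∂Z/∂n| = 60 m / 529000 m = 1.13×10⁻⁴
On a pressure surface, geostrophic balance gives V_g = (g/f)|∂Z/∂n|:
V_g = 9.81 × 1.13×10⁻⁴ / 1.43×10⁻⁴ = 7.80 m/s
Converting: 7.80 m/s × 3.6 = 28.1 km/h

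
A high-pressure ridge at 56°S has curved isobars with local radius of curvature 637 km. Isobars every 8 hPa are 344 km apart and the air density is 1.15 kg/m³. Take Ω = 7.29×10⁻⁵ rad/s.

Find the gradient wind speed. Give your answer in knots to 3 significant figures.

47.8 knots

Coriolis parameter at 56°S:
f = 2Ω sin φ = 2 × 7.29×10⁻⁵ × sin 56° = 1.21×10⁻⁴ s⁻¹
Pressure gradient: |∂P/∂n| = 800 Pa / 344000 m = 2.33×10⁻³ Pa/m
Geostrophic speed: V_g = |∂P/∂n|/(fρ) = 2.33×10⁻³/(1.21×10⁻⁴ × 1.15) = 16.7 m/s
Around a high, pressure-gradient force acts outward with centrifugal, so Coriolis balances both:
fV = (1/ρ)|∂P/∂n| + V²/R  →  V² − fR·V + fR·V_g = 0
With fR = 1.21×10⁻⁴ × 637×10³ m = 77.0 m/s:
V = [fR − √((fR)² − 4 fR V_g)]/2 = [77.0 − √(77.0² − 4×77.0×16.7)]/2 = 24.6 m/s
Supergeostrophic (V > V_g = 16.7 m/s), as expected around a high.
Converting: 24.6 m/s × 1.944 = 47.8 knots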